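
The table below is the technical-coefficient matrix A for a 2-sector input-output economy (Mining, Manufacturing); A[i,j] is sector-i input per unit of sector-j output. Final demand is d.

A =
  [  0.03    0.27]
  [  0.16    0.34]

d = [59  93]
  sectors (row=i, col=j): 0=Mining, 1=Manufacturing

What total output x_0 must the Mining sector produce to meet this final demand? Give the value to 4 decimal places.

Form M = I − A:
  [  0.97   -0.27]
  [ -0.16    0.66]
Leontief inverse L = M⁻¹:
  [  1.1055    0.4523]
  [  0.2680    1.6248]
Total output x = L · d:
  x_0 = 1.1055·59 + 0.4523·93 = 107.2864
  x_1 = 0.2680·59 + 1.6248·93 = 166.9179

107.2864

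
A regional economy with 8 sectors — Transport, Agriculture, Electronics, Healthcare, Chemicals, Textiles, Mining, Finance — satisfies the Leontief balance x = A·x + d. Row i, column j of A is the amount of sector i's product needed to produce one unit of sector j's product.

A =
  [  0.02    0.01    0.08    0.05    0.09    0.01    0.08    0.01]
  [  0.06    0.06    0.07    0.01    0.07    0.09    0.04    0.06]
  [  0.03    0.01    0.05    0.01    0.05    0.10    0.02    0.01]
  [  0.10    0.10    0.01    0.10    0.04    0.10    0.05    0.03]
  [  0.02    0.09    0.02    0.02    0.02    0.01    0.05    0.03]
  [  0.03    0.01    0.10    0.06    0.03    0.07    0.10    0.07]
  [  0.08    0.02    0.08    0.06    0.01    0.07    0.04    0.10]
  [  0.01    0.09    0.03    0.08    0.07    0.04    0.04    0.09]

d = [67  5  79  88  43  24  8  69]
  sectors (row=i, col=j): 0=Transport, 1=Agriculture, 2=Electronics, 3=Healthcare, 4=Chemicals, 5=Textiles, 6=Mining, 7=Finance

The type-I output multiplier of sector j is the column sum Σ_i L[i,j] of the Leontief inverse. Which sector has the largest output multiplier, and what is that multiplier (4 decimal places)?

Form M = I − A:
  [  0.98   -0.01   -0.08   -0.05   -0.09   -0.01   -0.08   -0.01]
  [ -0.06    0.94   -0.07   -0.01   -0.07   -0.09   -0.04   -0.06]
  [ -0.03   -0.01    0.95   -0.01   -0.05   -0.10   -0.02   -0.01]
  [ -0.10   -0.10   -0.01    0.90   -0.04   -0.10   -0.05   -0.03]
  [ -0.02   -0.09   -0.02   -0.02    0.98   -0.01   -0.05   -0.03]
  [ -0.03   -0.01   -0.10   -0.06   -0.03    0.93   -0.10   -0.07]
  [ -0.08   -0.02   -0.08   -0.06   -0.01   -0.07    0.96   -0.10]
  [ -0.01   -0.09   -0.03   -0.08   -0.07   -0.04   -0.04    0.91]
Leontief inverse L = M⁻¹:
  [  1.0466    0.0374    0.1090    0.0757    0.1125    0.0456    0.1071    0.0366]
  [  0.0889    1.0934    0.1150    0.0439    0.1059    0.1354    0.0814    0.0986]
  [  0.0474    0.0274    1.0790    0.0311    0.0694    0.1282    0.0475    0.0326]
  [  0.1436    0.1435    0.0642    1.1474    0.0848    0.1576    0.1030    0.0758]
  [  0.0412    0.1121    0.0460    0.0395    1.0420    0.0395    0.0718    0.0549]
  [  0.0659    0.0449    0.1449    0.1015    0.0646    1.1229    0.1407    0.1126]
  [  0.1120    0.0557    0.1237    0.1017    0.0493    0.1188    1.0819    0.1393]
  [  0.0455    0.1351    0.0691    0.1190    0.1066    0.0896    0.0791    1.1321]
Total output x = L · d:
  x_0 = 1.0466·67 + 0.0374·5 + 0.1090·79 + 0.0757·88 + 0.1125·43 + 0.0456·24 + 0.1071·8 + 0.0366·69 = 94.9025
  x_1 = 0.0889·67 + 1.0934·5 + 0.1150·79 + 0.0439·88 + 0.1059·43 + 0.1354·24 + 0.0814·8 + 0.0986·69 = 39.6333
  x_2 = 0.0474·67 + 0.0274·5 + 1.0790·79 + 0.0311·88 + 0.0694·43 + 0.1282·24 + 0.0475·8 + 0.0326·69 = 99.9786
  x_3 = 0.1436·67 + 0.1435·5 + 0.0642·79 + 1.1474·88 + 0.0848·43 + 0.1576·24 + 0.1030·8 + 0.0758·69 = 129.8671
  x_4 = 0.0412·67 + 0.1121·5 + 0.0460·79 + 0.0395·88 + 1.0420·43 + 0.0395·24 + 0.0718·8 + 0.0549·69 = 60.5505
  x_5 = 0.0659·67 + 0.0449·5 + 0.1449·79 + 0.1015·88 + 0.0646·43 + 1.1229·24 + 0.1407·8 + 0.1126·69 = 63.6383
  x_6 = 0.1120·67 + 0.0557·5 + 0.1237·79 + 0.1017·88 + 0.0493·43 + 0.1188·24 + 1.0819·8 + 0.1393·69 = 49.7390
  x_7 = 0.0455·67 + 0.1351·5 + 0.0691·79 + 0.1190·88 + 0.1066·43 + 0.0896·24 + 0.0791·8 + 1.1321·69 = 105.1411
Output multipliers (column sums of L):
  Transport: 1.5910
  Agriculture: 1.6496
  Electronics: 1.7508
  Healthcare: 1.6599
  Chemicals: 1.6353
  Textiles: 1.8376
  Mining: 1.7126
  Finance: 1.6826

Textiles (1.8376)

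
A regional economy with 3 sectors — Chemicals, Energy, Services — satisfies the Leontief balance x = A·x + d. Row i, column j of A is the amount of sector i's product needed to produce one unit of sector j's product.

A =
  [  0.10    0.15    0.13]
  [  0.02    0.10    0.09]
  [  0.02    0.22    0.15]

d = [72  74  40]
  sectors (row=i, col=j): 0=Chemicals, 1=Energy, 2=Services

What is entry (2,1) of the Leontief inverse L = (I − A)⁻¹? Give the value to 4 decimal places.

Form M = I − A:
  [  0.90   -0.15   -0.13]
  [ -0.02    0.90   -0.09]
  [ -0.02   -0.22    0.85]
Leontief inverse L = M⁻¹:
  [  1.1207    0.2348    0.1963]
  [  0.0283    1.1466    0.1257]
  [  0.0337    0.3023    1.2136]
Total output x = L · d:
  x_0 = 1.1207·72 + 0.2348·74 + 0.1963·40 = 105.9117
  x_1 = 0.0283·72 + 1.1466·74 + 0.1257·40 = 91.9097
  x_2 = 0.0337·72 + 0.3023·74 + 1.2136·40 = 73.3393

L[2,1] = 0.3023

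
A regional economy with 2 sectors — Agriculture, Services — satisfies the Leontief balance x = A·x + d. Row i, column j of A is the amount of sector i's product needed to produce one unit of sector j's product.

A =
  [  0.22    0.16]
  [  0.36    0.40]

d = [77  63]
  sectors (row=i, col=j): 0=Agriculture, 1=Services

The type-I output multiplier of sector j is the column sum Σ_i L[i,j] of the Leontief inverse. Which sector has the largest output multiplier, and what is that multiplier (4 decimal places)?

Form M = I − A:
  [  0.78   -0.16]
  [ -0.36    0.60]
Leontief inverse L = M⁻¹:
  [  1.4620    0.3899]
  [  0.8772    1.9006]
Total output x = L · d:
  x_0 = 1.4620·77 + 0.3899·63 = 137.1345
  x_1 = 0.8772·77 + 1.9006·63 = 187.2807
Output multipliers (column sums of L):
  Agriculture: 2.3392
  Services: 2.2904

Agriculture (2.3392)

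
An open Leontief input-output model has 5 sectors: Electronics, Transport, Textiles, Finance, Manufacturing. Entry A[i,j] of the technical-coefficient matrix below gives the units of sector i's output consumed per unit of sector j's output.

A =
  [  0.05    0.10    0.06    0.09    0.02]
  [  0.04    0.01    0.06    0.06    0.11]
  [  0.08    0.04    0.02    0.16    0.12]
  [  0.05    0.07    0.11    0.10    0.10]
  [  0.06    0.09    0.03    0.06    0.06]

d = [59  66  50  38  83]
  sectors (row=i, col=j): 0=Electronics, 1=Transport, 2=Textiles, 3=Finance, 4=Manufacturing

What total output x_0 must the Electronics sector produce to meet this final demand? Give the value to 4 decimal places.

Form M = I − A:
  [  0.95   -0.10   -0.06   -0.09   -0.02]
  [ -0.04    0.99   -0.06   -0.06   -0.11]
  [ -0.08   -0.04    0.98   -0.16   -0.12]
  [ -0.05   -0.07   -0.11    0.90   -0.10]
  [ -0.06   -0.09   -0.03   -0.06    0.94]
Leontief inverse L = M⁻¹:
  [  1.0769    0.1279    0.0911    0.1367    0.0641]
  [  0.0652    1.0403    0.0834    0.1003    0.1444]
  [  0.1153    0.0855    1.0624    0.2175    0.1712]
  [  0.0884    0.1115    0.1477    1.1642    0.1576]
  [  0.0843    0.1176    0.0571    0.0996    1.0973]
Total output x = L · d:
  x_0 = 1.0769·59 + 0.1279·66 + 0.0911·50 + 0.1367·38 + 0.0641·83 = 87.0471
  x_1 = 0.0652·59 + 1.0403·66 + 0.0834·50 + 0.1003·38 + 0.1444·83 = 92.4759
  x_2 = 0.1153·59 + 0.0855·66 + 1.0624·50 + 0.2175·38 + 0.1712·83 = 88.0432
  x_3 = 0.0884·59 + 0.1115·66 + 0.1477·50 + 1.1642·38 + 0.1576·83 = 77.2839
  x_4 = 0.0843·59 + 0.1176·66 + 0.0571·50 + 0.0996·38 + 1.0973·83 = 110.4511

87.0471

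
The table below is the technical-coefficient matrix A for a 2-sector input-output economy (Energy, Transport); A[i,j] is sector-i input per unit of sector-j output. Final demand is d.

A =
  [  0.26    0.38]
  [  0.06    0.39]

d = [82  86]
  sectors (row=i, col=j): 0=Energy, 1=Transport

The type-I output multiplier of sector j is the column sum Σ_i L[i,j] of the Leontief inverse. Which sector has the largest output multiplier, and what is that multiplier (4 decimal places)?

Transport (2.6132)

Form M = I − A:
  [  0.74   -0.38]
  [ -0.06    0.61]
Leontief inverse L = M⁻¹:
  [  1.4232    0.8866]
  [  0.1400    1.7266]
Total output x = L · d:
  x_0 = 1.4232·82 + 0.8866·86 = 192.9538
  x_1 = 0.1400·82 + 1.7266·86 = 159.9627
Output multipliers (column sums of L):
  Energy: 1.5632
  Transport: 2.6132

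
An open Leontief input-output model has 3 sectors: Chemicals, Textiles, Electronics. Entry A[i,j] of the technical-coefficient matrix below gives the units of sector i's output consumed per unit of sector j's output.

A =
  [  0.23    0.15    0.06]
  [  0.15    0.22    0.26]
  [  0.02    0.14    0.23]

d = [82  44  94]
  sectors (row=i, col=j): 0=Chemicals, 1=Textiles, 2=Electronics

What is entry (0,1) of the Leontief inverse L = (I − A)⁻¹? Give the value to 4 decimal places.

L[0,1] = 0.2992

Form M = I − A:
  [  0.77   -0.15   -0.06]
  [ -0.15    0.78   -0.26]
  [ -0.02   -0.14    0.77]
Leontief inverse L = M⁻¹:
  [  1.3624    0.2992    0.2072]
  [  0.2915    1.4288    0.5052]
  [  0.0884    0.2675    1.3959]
Total output x = L · d:
  x_0 = 1.3624·82 + 0.2992·44 + 0.2072·94 = 144.3527
  x_1 = 0.2915·82 + 1.4288·44 + 0.5052·94 = 134.2491
  x_2 = 0.0884·82 + 0.2675·44 + 1.3959·94 = 150.2363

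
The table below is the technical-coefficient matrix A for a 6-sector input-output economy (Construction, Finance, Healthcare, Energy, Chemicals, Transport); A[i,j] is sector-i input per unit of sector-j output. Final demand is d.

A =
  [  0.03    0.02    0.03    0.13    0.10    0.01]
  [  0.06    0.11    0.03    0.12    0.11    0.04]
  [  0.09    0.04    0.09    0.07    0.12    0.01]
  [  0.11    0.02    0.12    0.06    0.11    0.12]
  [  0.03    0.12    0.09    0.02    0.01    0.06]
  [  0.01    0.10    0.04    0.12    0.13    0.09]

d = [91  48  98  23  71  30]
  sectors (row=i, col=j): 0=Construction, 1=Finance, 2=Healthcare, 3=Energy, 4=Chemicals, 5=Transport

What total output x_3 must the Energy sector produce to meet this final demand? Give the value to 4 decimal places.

81.7093

Form M = I − A:
  [  0.97   -0.02   -0.03   -0.13   -0.10   -0.01]
  [ -0.06    0.89   -0.03   -0.12   -0.11   -0.04]
  [ -0.09   -0.04    0.91   -0.07   -0.12   -0.01]
  [ -0.11   -0.02   -0.12    0.94   -0.11   -0.12]
  [ -0.03   -0.12   -0.09   -0.02    0.99   -0.06]
  [ -0.01   -0.10   -0.04   -0.12   -0.13    0.91]
Leontief inverse L = M⁻¹:
  [  1.0658    0.0564    0.0761    0.1694    0.1482    0.0471]
  [  0.1083    1.1692    0.0889    0.1863    0.1842    0.0903]
  [  0.1315    0.0867    1.1424    0.1241    0.1812    0.0461]
  [  0.1589    0.0830    0.1847    1.1361    0.1962    0.1702]
  [  0.0642    0.1631    0.1269    0.0733    1.0700    0.0895]
  [  0.0595    0.1672    0.1033    0.1881    0.2086    1.1466]
Total output x = L · d:
  x_0 = 1.0658·91 + 0.0564·48 + 0.0761·98 + 0.1694·23 + 0.1482·71 + 0.0471·30 = 122.9785
  x_1 = 0.1083·91 + 1.1692·48 + 0.0889·98 + 0.1863·23 + 0.1842·71 + 0.0903·30 = 94.7562
  x_2 = 0.1315·91 + 0.0867·48 + 1.1424·98 + 0.1241·23 + 0.1812·71 + 0.0461·30 = 145.1902
  x_3 = 0.1589·91 + 0.0830·48 + 0.1847·98 + 1.1361·23 + 0.1962·71 + 0.1702·30 = 81.7093
  x_4 = 0.0642·91 + 0.1631·48 + 0.1269·98 + 0.0733·23 + 1.0700·71 + 0.0895·30 = 106.4517
  x_5 = 0.0595·91 + 0.1672·48 + 0.1033·98 + 0.1881·23 + 0.2086·71 + 1.1466·30 = 77.0954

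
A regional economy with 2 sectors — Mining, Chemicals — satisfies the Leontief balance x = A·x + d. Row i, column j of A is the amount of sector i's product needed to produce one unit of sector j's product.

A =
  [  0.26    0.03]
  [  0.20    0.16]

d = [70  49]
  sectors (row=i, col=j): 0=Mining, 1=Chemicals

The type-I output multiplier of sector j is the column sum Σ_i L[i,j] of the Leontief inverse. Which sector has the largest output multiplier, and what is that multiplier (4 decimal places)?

Form M = I − A:
  [  0.74   -0.03]
  [ -0.20    0.84]
Leontief inverse L = M⁻¹:
  [  1.3645    0.0487]
  [  0.3249    1.2021]
Total output x = L · d:
  x_0 = 1.3645·70 + 0.0487·49 = 97.9045
  x_1 = 0.3249·70 + 1.2021·49 = 81.6439
Output multipliers (column sums of L):
  Mining: 1.6894
  Chemicals: 1.2508

Mining (1.6894)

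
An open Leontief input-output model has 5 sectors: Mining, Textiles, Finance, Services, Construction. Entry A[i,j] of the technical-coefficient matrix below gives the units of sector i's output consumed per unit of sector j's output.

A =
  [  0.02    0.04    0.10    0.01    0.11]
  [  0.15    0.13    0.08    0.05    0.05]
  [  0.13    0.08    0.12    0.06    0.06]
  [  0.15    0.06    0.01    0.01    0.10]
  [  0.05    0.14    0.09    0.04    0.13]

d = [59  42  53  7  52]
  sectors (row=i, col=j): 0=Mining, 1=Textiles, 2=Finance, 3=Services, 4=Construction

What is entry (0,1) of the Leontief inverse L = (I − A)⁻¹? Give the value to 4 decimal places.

Form M = I − A:
  [  0.98   -0.04   -0.10   -0.01   -0.11]
  [ -0.15    0.87   -0.08   -0.05   -0.05]
  [ -0.13   -0.08    0.88   -0.06   -0.06]
  [ -0.15   -0.06   -0.01    0.99   -0.10]
  [ -0.05   -0.14   -0.09   -0.04    0.87]
Leontief inverse L = M⁻¹:
  [  1.0658    0.0891    0.1452    0.0303    0.1534]
  [  0.2202    1.1969    0.1465    0.0762    0.1155]
  [  0.1990    0.1443    1.1859    0.0862    0.1251]
  [  0.1896    0.1095    0.0588    1.0273    0.1524]
  [  0.1260    0.2177    0.1573    0.0702    1.1968]
Total output x = L · d:
  x_0 = 1.0658·59 + 0.0891·42 + 0.1452·53 + 0.0303·7 + 0.1534·52 = 82.5089
  x_1 = 0.2202·59 + 1.1969·42 + 0.1465·53 + 0.0762·7 + 0.1155·52 = 77.5628
  x_2 = 0.1990·59 + 0.1443·42 + 1.1859·53 + 0.0862·7 + 0.1251·52 = 87.7614
  x_3 = 0.1896·59 + 0.1095·42 + 0.0588·53 + 1.0273·7 + 0.1524·52 = 34.0114
  x_4 = 0.1260·59 + 0.2177·42 + 0.1573·53 + 0.0702·7 + 1.1968·52 = 87.6359

L[0,1] = 0.0891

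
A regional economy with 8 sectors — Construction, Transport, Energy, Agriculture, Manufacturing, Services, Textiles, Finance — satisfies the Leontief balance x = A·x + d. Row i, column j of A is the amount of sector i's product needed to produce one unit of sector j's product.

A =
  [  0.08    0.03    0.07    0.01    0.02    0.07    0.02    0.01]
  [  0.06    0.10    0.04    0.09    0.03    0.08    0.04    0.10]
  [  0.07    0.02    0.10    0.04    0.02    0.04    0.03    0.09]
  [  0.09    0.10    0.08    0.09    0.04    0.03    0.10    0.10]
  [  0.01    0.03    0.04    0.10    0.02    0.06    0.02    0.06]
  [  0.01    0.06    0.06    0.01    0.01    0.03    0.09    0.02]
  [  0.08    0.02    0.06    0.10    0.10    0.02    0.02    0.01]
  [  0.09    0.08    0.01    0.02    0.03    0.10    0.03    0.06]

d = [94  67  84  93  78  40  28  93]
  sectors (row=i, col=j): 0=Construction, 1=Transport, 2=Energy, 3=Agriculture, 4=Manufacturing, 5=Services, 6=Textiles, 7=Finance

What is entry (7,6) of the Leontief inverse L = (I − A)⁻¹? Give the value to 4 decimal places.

Form M = I − A:
  [  0.92   -0.03   -0.07   -0.01   -0.02   -0.07   -0.02   -0.01]
  [ -0.06    0.90   -0.04   -0.09   -0.03   -0.08   -0.04   -0.10]
  [ -0.07   -0.02    0.90   -0.04   -0.02   -0.04   -0.03   -0.09]
  [ -0.09   -0.10   -0.08    0.91   -0.04   -0.03   -0.10   -0.10]
  [ -0.01   -0.03   -0.04   -0.10    0.98   -0.06   -0.02   -0.06]
  [ -0.01   -0.06   -0.06   -0.01   -0.01    0.97   -0.09   -0.02]
  [ -0.08   -0.02   -0.06   -0.10   -0.10   -0.02    0.98   -0.01]
  [ -0.09   -0.08   -0.01   -0.02   -0.03   -0.10   -0.03    0.94]
Leontief inverse L = M⁻¹:
  [  1.1100    0.0545    0.1028    0.0323    0.0341    0.0965    0.0420    0.0356]
  [  0.1213    1.1596    0.0926    0.1410    0.0605    0.1342    0.0854    0.1561]
  [  0.1167    0.0567    1.1416    0.0718    0.0411    0.0795    0.0591    0.1292]
  [  0.1651    0.1634    0.1438    1.1527    0.0793    0.0918    0.1471    0.1641]
  [  0.0498    0.0689    0.0758    0.1339    1.0399    0.0921    0.0525    0.0983]
  [  0.0426    0.0861    0.0904    0.0411    0.0305    1.0552    0.1104    0.0482]
  [  0.1244    0.0583    0.1049    0.1426    0.1219    0.0572    1.0524    0.0529]
  [  0.1315    0.1212    0.0483    0.0536    0.0509    0.1405    0.0620    1.0953]
Total output x = L · d:
  x_0 = 1.1100·94 + 0.0545·67 + 0.1028·84 + 0.0323·93 + 0.0341·78 + 0.0965·40 + 0.0420·28 + 0.0356·93 = 130.6369
  x_1 = 0.1213·94 + 1.1596·67 + 0.0926·84 + 0.1410·93 + 0.0605·78 + 0.1342·40 + 0.0854·28 + 0.1561·93 = 136.9804
  x_2 = 0.1167·94 + 0.0567·67 + 1.1416·84 + 0.0718·93 + 0.0411·78 + 0.0795·40 + 0.0591·28 + 0.1292·93 = 137.3868
  x_3 = 0.1651·94 + 0.1634·67 + 0.1438·84 + 1.1527·93 + 0.0793·78 + 0.0918·40 + 0.1471·28 + 0.1641·93 = 174.9939
  x_4 = 0.0498·94 + 0.0689·67 + 0.0758·84 + 0.1339·93 + 1.0399·78 + 0.0921·40 + 0.0525·28 + 0.0983·93 = 123.5221
  x_5 = 0.0426·94 + 0.0861·67 + 0.0904·84 + 0.0411·93 + 0.0305·78 + 1.0552·40 + 0.1104·28 + 0.0482·93 = 73.3555
  x_6 = 0.1244·94 + 0.0583·67 + 0.1049·84 + 0.1426·93 + 0.1219·78 + 0.0572·40 + 1.0524·28 + 0.0529·93 = 83.8567
  x_7 = 0.1315·94 + 0.1212·67 + 0.0483·84 + 0.0536·93 + 0.0509·78 + 0.1405·40 + 0.0620·28 + 1.0953·93 = 142.7090

L[7,6] = 0.0620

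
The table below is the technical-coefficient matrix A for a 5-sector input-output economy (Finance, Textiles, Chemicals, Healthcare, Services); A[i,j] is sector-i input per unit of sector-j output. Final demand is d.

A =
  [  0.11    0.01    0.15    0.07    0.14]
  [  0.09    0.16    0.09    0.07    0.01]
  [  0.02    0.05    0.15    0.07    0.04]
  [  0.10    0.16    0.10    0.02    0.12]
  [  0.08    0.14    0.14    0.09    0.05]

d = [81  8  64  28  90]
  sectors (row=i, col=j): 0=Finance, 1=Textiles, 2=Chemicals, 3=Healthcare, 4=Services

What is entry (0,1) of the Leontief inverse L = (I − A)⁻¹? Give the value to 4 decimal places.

Form M = I − A:
  [  0.89   -0.01   -0.15   -0.07   -0.14]
  [ -0.09    0.84   -0.09   -0.07   -0.01]
  [ -0.02   -0.05    0.85   -0.07   -0.04]
  [ -0.10   -0.16   -0.10    0.98   -0.12]
  [ -0.08   -0.14   -0.14   -0.09    0.95]
Leontief inverse L = M⁻¹:
  [  1.1707    0.0873    0.2638    0.1271    0.2006]
  [  0.1471    1.2347    0.1798    0.1168    0.0570]
  [  0.0567    0.1060    1.2224    0.1058    0.0743]
  [  0.1670    0.2493    0.2115    1.0811    0.1727]
  [  0.1444    0.2285    0.2489    0.1459    1.1052]
Total output x = L · d:
  x_0 = 1.1707·81 + 0.0873·8 + 0.2638·64 + 0.1271·28 + 0.2006·90 = 134.0209
  x_1 = 0.1471·81 + 1.2347·8 + 0.1798·64 + 0.1168·28 + 0.0570·90 = 41.7048
  x_2 = 0.0567·81 + 0.1060·8 + 1.2224·64 + 0.1058·28 + 0.0743·90 = 93.3258
  x_3 = 0.1670·81 + 0.2493·8 + 0.2115·64 + 1.0811·28 + 0.1727·90 = 74.8665
  x_4 = 0.1444·81 + 0.2285·8 + 0.2489·64 + 0.1459·28 + 1.1052·90 = 133.0147

L[0,1] = 0.0873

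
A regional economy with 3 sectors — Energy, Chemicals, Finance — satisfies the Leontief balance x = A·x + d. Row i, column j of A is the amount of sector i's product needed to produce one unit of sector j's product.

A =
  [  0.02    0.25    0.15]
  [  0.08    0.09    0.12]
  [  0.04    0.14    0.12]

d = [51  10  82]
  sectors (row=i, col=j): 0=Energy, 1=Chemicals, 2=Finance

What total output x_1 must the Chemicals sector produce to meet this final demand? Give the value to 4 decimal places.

31.0170

Form M = I − A:
  [  0.98   -0.25   -0.15]
  [ -0.08    0.91   -0.12]
  [ -0.04   -0.14    0.88]
Leontief inverse L = M⁻¹:
  [  1.0561    0.3246    0.2243]
  [  0.1013    1.1536    0.1746]
  [  0.0641    0.1983    1.1743]
Total output x = L · d:
  x_0 = 1.0561·51 + 0.3246·10 + 0.2243·82 = 75.4964
  x_1 = 0.1013·51 + 1.1536·10 + 0.1746·82 = 31.0170
  x_2 = 0.0641·51 + 0.1983·10 + 1.1743·82 = 101.5480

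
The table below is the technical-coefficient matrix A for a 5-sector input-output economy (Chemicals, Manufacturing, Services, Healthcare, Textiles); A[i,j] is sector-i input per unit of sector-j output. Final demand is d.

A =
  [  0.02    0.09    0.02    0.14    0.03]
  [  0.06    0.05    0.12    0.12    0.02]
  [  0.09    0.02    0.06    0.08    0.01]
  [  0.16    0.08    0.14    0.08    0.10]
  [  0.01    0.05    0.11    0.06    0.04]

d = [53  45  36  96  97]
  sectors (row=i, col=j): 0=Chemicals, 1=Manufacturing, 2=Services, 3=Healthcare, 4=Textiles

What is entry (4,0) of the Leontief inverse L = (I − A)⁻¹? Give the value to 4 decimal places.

Form M = I − A:
  [  0.98   -0.09   -0.02   -0.14   -0.03]
  [ -0.06    0.95   -0.12   -0.12   -0.02]
  [ -0.09   -0.02    0.94   -0.08   -0.01]
  [ -0.16   -0.08   -0.14    0.92   -0.10]
  [ -0.01   -0.05   -0.11   -0.06    0.96]
Leontief inverse L = M⁻¹:
  [  1.0658    0.1213    0.0727    0.1880    0.0562]
  [  0.1115    1.0841    0.1724    0.1764    0.0462]
  [  0.1235    0.0465    1.0939    0.1219    0.0289]
  [  0.2187    0.1302    0.2102    1.1642    0.1330]
  [  0.0447    0.0712    0.1482    0.0979    1.0563]
Total output x = L · d:
  x_0 = 1.0658·53 + 0.1213·45 + 0.0727·36 + 0.1880·96 + 0.0562·97 = 88.0585
  x_1 = 0.1115·53 + 1.0841·45 + 0.1724·36 + 0.1764·96 + 0.0462·97 = 82.3193
  x_2 = 0.1235·53 + 0.0465·45 + 1.0939·36 + 0.1219·96 + 0.0289·97 = 62.5252
  x_3 = 0.2187·53 + 0.1302·45 + 0.2102·36 + 1.1642·96 + 0.1330·97 = 149.6793
  x_4 = 0.0447·53 + 0.0712·45 + 0.1482·36 + 0.0979·96 + 1.0563·97 = 122.7657

L[4,0] = 0.0447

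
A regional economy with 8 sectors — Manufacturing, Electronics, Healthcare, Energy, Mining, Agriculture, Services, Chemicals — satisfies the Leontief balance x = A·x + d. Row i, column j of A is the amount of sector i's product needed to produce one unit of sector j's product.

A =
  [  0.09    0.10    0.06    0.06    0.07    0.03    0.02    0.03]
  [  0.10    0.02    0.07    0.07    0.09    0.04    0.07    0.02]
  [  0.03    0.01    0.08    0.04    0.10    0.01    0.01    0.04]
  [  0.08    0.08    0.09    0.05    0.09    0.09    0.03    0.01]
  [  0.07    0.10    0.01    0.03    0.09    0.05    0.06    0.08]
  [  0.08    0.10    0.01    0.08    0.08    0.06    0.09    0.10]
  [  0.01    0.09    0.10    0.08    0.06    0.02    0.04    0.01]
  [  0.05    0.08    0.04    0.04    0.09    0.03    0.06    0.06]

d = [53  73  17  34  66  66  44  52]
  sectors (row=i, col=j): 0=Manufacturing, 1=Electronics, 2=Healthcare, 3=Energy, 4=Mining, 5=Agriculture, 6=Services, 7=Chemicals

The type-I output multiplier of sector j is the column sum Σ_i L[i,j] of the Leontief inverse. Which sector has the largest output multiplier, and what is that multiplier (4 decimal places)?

Mining (2.2591)

Form M = I − A:
  [  0.91   -0.10   -0.06   -0.06   -0.07   -0.03   -0.02   -0.03]
  [ -0.10    0.98   -0.07   -0.07   -0.09   -0.04   -0.07   -0.02]
  [ -0.03   -0.01    0.92   -0.04   -0.10   -0.01   -0.01   -0.04]
  [ -0.08   -0.08   -0.09    0.95   -0.09   -0.09   -0.03   -0.01]
  [ -0.07   -0.10   -0.01   -0.03    0.91   -0.05   -0.06   -0.08]
  [ -0.08   -0.10   -0.01   -0.08   -0.08    0.94   -0.09   -0.10]
  [ -0.01   -0.09   -0.10   -0.08   -0.06   -0.02    0.96   -0.01]
  [ -0.05   -0.08   -0.04   -0.04   -0.09   -0.03   -0.06    0.94]
Leontief inverse L = M⁻¹:
  [  1.1505    0.1593    0.1092    0.1068    0.1430    0.0659    0.0593    0.0657]
  [  0.1576    1.0867    0.1215    0.1184    0.1643    0.0768    0.1086    0.0579]
  [  0.0670    0.0514    1.1108    0.0683    0.1511    0.0336    0.0357    0.0680]
  [  0.1468    0.1491    0.1429    1.1042    0.1729    0.1309    0.0764    0.0551]
  [  0.1331    0.1687    0.0601    0.0818    1.1673    0.0881    0.1070    0.1211]
  [  0.1560    0.1848    0.0746    0.1440    0.1744    1.1084    0.1461    0.1479]
  [  0.0586    0.1372    0.1464    0.1203    0.1253    0.0516    1.0733    0.0399]
  [  0.1052    0.1403    0.0870    0.0858    0.1607    0.0641    0.1006    1.0964]
Total output x = L · d:
  x_0 = 1.1505·53 + 0.1593·73 + 0.1092·17 + 0.1068·34 + 0.1430·66 + 0.0659·66 + 0.0593·44 + 0.0657·52 = 97.9036
  x_1 = 0.1576·53 + 1.0867·73 + 0.1215·17 + 0.1184·34 + 0.1643·66 + 0.0768·66 + 0.1086·44 + 0.0579·52 = 117.4689
  x_2 = 0.0670·53 + 0.0514·73 + 1.1108·17 + 0.0683·34 + 0.1511·66 + 0.0336·66 + 0.0357·44 + 0.0680·52 = 45.8100
  x_3 = 0.1468·53 + 0.1491·73 + 0.1429·17 + 1.1042·34 + 0.1729·66 + 0.1309·66 + 0.0764·44 + 0.0551·52 = 84.9202
  x_4 = 0.1331·53 + 0.1687·73 + 0.0601·17 + 0.0818·34 + 1.1673·66 + 0.0881·66 + 0.1070·44 + 0.1211·52 = 117.0334
  x_5 = 0.1560·53 + 0.1848·73 + 0.0746·17 + 0.1440·34 + 0.1744·66 + 1.1084·66 + 0.1461·44 + 0.1479·52 = 126.7051
  x_6 = 0.0586·53 + 0.1372·73 + 0.1464·17 + 0.1203·34 + 0.1253·66 + 0.0516·66 + 1.0733·44 + 0.0399·52 = 80.6738
  x_7 = 0.1052·53 + 0.1403·73 + 0.0870·17 + 0.0858·34 + 0.1607·66 + 0.0641·66 + 0.1006·44 + 1.0964·52 = 96.4856
Output multipliers (column sums of L):
  Manufacturing: 1.9748
  Electronics: 2.0775
  Healthcare: 1.8523
  Energy: 1.8294
  Mining: 2.2591
  Agriculture: 1.6193
  Services: 1.7070
  Chemicals: 1.6520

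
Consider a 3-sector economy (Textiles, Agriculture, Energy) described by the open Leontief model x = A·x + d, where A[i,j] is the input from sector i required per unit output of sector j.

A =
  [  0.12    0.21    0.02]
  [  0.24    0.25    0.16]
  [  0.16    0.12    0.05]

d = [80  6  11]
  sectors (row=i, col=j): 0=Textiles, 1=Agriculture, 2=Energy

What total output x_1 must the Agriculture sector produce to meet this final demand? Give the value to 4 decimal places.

Form M = I − A:
  [  0.88   -0.21   -0.02]
  [ -0.24    0.75   -0.16]
  [ -0.16   -0.12    0.95]
Leontief inverse L = M⁻¹:
  [  1.2517    0.3645    0.0877]
  [  0.4579    1.5036    0.2629]
  [  0.2687    0.2513    1.1006]
Total output x = L · d:
  x_0 = 1.2517·80 + 0.3645·6 + 0.0877·11 = 103.2910
  x_1 = 0.4579·80 + 1.5036·6 + 0.2629·11 = 48.5426
  x_2 = 0.2687·80 + 0.2513·6 + 1.1006·11 = 35.1070

48.5426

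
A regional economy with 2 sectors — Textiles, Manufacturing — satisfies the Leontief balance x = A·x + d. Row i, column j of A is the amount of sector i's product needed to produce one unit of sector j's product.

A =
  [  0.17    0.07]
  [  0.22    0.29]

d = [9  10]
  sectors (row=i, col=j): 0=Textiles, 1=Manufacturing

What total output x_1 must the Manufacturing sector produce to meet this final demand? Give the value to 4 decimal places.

Form M = I − A:
  [  0.83   -0.07]
  [ -0.22    0.71]
Leontief inverse L = M⁻¹:
  [  1.2371    0.1220]
  [  0.3833    1.4462]
Total output x = L · d:
  x_0 = 1.2371·9 + 0.1220·10 = 12.3541
  x_1 = 0.3833·9 + 1.4462·10 = 17.9125

17.9125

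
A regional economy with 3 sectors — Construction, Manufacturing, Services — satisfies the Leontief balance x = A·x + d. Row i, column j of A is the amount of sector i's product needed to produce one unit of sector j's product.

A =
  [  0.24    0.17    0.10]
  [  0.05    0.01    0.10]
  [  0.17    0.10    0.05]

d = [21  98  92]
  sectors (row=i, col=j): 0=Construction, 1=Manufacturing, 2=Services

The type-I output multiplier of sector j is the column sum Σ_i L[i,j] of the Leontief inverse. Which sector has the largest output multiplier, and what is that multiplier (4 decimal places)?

Construction (1.7209)

Form M = I − A:
  [  0.76   -0.17   -0.10]
  [ -0.05    0.99   -0.10]
  [ -0.17   -0.10    0.95]
Leontief inverse L = M⁻¹:
  [  1.3706    0.2526    0.1709]
  [  0.0950    1.0385    0.1193]
  [  0.2553    0.1545    1.0958]
Total output x = L · d:
  x_0 = 1.3706·21 + 0.2526·98 + 0.1709·92 = 69.2599
  x_1 = 0.0950·21 + 1.0385·98 + 0.1193·92 = 114.7418
  x_2 = 0.2553·21 + 0.1545·98 + 1.0958·92 = 121.3141
Output multipliers (column sums of L):
  Construction: 1.7209
  Manufacturing: 1.4456
  Services: 1.3859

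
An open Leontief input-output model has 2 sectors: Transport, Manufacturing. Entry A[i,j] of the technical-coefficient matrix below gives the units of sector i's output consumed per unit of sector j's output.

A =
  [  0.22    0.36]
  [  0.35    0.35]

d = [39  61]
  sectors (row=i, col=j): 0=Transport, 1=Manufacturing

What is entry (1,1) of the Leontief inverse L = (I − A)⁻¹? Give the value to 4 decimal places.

Form M = I − A:
  [  0.78   -0.36]
  [ -0.35    0.65]
Leontief inverse L = M⁻¹:
  [  1.7060    0.9449]
  [  0.9186    2.0472]
Total output x = L · d:
  x_0 = 1.7060·39 + 0.9449·61 = 124.1732
  x_1 = 0.9186·39 + 2.0472·61 = 160.7087

L[1,1] = 2.0472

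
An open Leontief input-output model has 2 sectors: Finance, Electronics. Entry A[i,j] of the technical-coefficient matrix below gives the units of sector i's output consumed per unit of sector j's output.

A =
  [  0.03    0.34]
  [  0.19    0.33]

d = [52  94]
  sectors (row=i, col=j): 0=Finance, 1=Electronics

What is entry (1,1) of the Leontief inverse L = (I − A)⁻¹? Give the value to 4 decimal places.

Form M = I − A:
  [  0.97   -0.34]
  [ -0.19    0.67]
Leontief inverse L = M⁻¹:
  [  1.1447    0.5809]
  [  0.3246    1.6573]
Total output x = L · d:
  x_0 = 1.1447·52 + 0.5809·94 = 114.1295
  x_1 = 0.3246·52 + 1.6573·94 = 172.6636

L[1,1] = 1.6573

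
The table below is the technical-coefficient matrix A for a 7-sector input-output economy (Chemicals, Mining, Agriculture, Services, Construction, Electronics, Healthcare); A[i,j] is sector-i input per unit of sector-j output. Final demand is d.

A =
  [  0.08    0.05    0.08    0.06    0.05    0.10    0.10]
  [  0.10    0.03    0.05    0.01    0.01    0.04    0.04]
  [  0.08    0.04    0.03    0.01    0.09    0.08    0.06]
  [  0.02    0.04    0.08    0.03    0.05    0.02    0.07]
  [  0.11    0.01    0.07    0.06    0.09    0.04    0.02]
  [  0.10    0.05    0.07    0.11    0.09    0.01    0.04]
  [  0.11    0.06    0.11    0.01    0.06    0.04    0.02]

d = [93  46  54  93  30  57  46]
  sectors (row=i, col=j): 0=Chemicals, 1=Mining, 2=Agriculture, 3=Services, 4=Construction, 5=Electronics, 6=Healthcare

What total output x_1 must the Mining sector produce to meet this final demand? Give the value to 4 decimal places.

Form M = I − A:
  [  0.92   -0.05   -0.08   -0.06   -0.05   -0.10   -0.10]
  [ -0.10    0.97   -0.05   -0.01   -0.01   -0.04   -0.04]
  [ -0.08   -0.04    0.97   -0.01   -0.09   -0.08   -0.06]
  [ -0.02   -0.04   -0.08    0.97   -0.05   -0.02   -0.07]
  [ -0.11   -0.01   -0.07   -0.06    0.91   -0.04   -0.02]
  [ -0.10   -0.05   -0.07   -0.11   -0.09    0.99   -0.04]
  [ -0.11   -0.06   -0.11   -0.01   -0.06   -0.04    0.98]
Leontief inverse L = M⁻¹:
  [  1.1569    0.0871    0.1427    0.0985    0.1079    0.1441    0.1455]
  [  0.1428    1.0513    0.0843    0.0316    0.0408    0.0688    0.0685]
  [  0.1417    0.0666    1.0782    0.0428    0.1350    0.1142    0.0937]
  [  0.0659    0.0605    0.1152    1.0483    0.0842    0.0468    0.0948]
  [  0.1676    0.0367    0.1176    0.0917    1.1368    0.0781    0.0587]
  [  0.1636    0.0802    0.1247    0.1410    0.1395    1.0518    0.0835]
  [  0.1721    0.0878    0.1557    0.0399    0.1059    0.0814    1.0594]
Total output x = L · d:
  x_0 = 1.1569·93 + 0.0871·46 + 0.1427·54 + 0.0985·93 + 0.1079·30 + 0.1441·57 + 0.1455·46 = 146.6095
  x_1 = 0.1428·93 + 1.0513·46 + 0.0843·54 + 0.0316·93 + 0.0408·30 + 0.0688·57 + 0.0685·46 = 77.4226
  x_2 = 0.1417·93 + 0.0666·46 + 1.0782·54 + 0.0428·93 + 0.1350·30 + 0.1142·57 + 0.0937·46 = 93.3146
  x_3 = 0.0659·93 + 0.0605·46 + 0.1152·54 + 1.0483·93 + 0.0842·30 + 0.0468·57 + 0.0948·46 = 122.1742
  x_4 = 0.1676·93 + 0.0367·46 + 0.1176·54 + 0.0917·93 + 1.1368·30 + 0.0781·57 + 0.0587·46 = 73.4142
  x_5 = 0.1636·93 + 0.0802·46 + 0.1247·54 + 0.1410·93 + 0.1395·30 + 1.0518·57 + 0.0835·46 = 106.7261
  x_6 = 0.1721·93 + 0.0878·46 + 0.1557·54 + 0.0399·93 + 0.1059·30 + 0.0814·57 + 1.0594·46 = 88.7068

77.4226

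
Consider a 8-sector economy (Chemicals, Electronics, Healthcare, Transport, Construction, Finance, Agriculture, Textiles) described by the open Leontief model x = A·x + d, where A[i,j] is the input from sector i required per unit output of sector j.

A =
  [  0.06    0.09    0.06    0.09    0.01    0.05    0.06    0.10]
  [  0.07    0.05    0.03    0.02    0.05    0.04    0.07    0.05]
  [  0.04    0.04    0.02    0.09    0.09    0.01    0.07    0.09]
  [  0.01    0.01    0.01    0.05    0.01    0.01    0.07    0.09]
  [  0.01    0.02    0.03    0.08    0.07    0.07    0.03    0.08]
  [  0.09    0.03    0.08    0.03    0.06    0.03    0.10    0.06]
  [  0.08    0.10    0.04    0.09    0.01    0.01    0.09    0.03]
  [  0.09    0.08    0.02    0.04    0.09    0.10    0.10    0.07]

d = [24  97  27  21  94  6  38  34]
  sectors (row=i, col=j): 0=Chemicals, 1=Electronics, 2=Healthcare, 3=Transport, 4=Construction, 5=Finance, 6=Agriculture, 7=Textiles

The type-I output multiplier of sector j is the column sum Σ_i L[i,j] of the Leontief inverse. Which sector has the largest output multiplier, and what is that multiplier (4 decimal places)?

Form M = I − A:
  [  0.94   -0.09   -0.06   -0.09   -0.01   -0.05   -0.06   -0.10]
  [ -0.07    0.95   -0.03   -0.02   -0.05   -0.04   -0.07   -0.05]
  [ -0.04   -0.04    0.98   -0.09   -0.09   -0.01   -0.07   -0.09]
  [ -0.01   -0.01   -0.01    0.95   -0.01   -0.01   -0.07   -0.09]
  [ -0.01   -0.02   -0.03   -0.08    0.93   -0.07   -0.03   -0.08]
  [ -0.09   -0.03   -0.08   -0.03   -0.06    0.97   -0.10   -0.06]
  [ -0.08   -0.10   -0.04   -0.09   -0.01   -0.01    0.91   -0.03]
  [ -0.09   -0.08   -0.02   -0.04   -0.09   -0.10   -0.10    0.93]
Leontief inverse L = M⁻¹:
  [  1.1160    0.1428    0.0918    0.1442    0.0532    0.0881    0.1323    0.1650]
  [  0.1115    1.0911    0.0560    0.0635    0.0812    0.0691    0.1215    0.0976]
  [  0.0827    0.0832    1.0452    0.1390    0.1264    0.0454    0.1281    0.1459]
  [  0.0396    0.0394    0.0250    1.0786    0.0315    0.0309    0.1083    0.1214]
  [  0.0484    0.0541    0.0539    0.1203    1.1051    0.1004    0.0824    0.1292]
  [  0.1405    0.0822    0.1112    0.0883    0.0999    1.0650    0.1646    0.1214]
  [  0.1251    0.1462    0.0665    0.1382    0.0401    0.0380    1.1489    0.0841]
  [  0.1543    0.1410    0.0616    0.1048    0.1382    0.1451    0.1799    1.1426]
Total output x = L · d:
  x_0 = 1.1160·24 + 0.1428·97 + 0.0918·27 + 0.1442·21 + 0.0532·94 + 0.0881·6 + 0.1323·38 + 0.1650·34 = 62.3066
  x_1 = 0.1115·24 + 1.0911·97 + 0.0560·27 + 0.0635·21 + 0.0812·94 + 0.0691·6 + 0.1215·38 + 0.0976·34 = 127.3335
  x_2 = 0.0827·24 + 0.0832·97 + 1.0452·27 + 0.1390·21 + 0.1264·94 + 0.0454·6 + 0.1281·38 + 0.1459·34 = 63.1793
  x_3 = 0.0396·24 + 0.0394·97 + 0.0250·27 + 1.0786·21 + 0.0315·94 + 0.0309·6 + 0.1083·38 + 0.1214·34 = 39.4875
  x_4 = 0.0484·24 + 0.0541·97 + 0.0539·27 + 0.1203·21 + 1.1051·94 + 0.1004·6 + 0.0824·38 + 0.1292·34 = 122.3913
  x_5 = 0.1405·24 + 0.0822·97 + 0.1112·27 + 0.0883·21 + 0.0999·94 + 1.0650·6 + 0.1646·38 + 0.1214·34 = 42.3664
  x_6 = 0.1251·24 + 0.1462·97 + 0.0665·27 + 0.1382·21 + 0.0401·94 + 0.0380·6 + 1.1489·38 + 0.0841·34 = 72.3846
  x_7 = 0.1543·24 + 0.1410·97 + 0.0616·27 + 0.1048·21 + 0.1382·94 + 0.1451·6 + 0.1799·38 + 1.1426·34 = 80.7825
Output multipliers (column sums of L):
  Chemicals: 1.8179
  Electronics: 1.7800
  Healthcare: 1.5111
  Transport: 1.8768
  Construction: 1.6755
  Finance: 1.5821
  Agriculture: 2.0659
  Textiles: 2.0071

Agriculture (2.0659)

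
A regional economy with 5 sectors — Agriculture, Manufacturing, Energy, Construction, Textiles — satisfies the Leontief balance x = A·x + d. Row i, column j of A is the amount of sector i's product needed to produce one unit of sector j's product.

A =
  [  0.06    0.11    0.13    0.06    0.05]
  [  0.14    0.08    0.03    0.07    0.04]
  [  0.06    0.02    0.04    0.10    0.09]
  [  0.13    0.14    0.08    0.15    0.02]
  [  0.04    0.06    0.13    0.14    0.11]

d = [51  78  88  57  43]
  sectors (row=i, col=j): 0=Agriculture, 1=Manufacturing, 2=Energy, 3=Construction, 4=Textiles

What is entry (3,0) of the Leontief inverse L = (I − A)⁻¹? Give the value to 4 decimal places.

L[3,0] = 0.2165

Form M = I − A:
  [  0.94   -0.11   -0.13   -0.06   -0.05]
  [ -0.14    0.92   -0.03   -0.07   -0.04]
  [ -0.06   -0.02    0.96   -0.10   -0.09]
  [ -0.13   -0.14   -0.08    0.85   -0.02]
  [ -0.04   -0.06   -0.13   -0.14    0.89]
Leontief inverse L = M⁻¹:
  [  1.1214    0.1636    0.1801    0.1289    0.0915]
  [  0.1955    1.1366    0.0827    0.1292    0.0733]
  [  0.1073    0.0691    1.0885    0.1616    0.1228]
  [  0.2165    0.2218    0.1482    1.2381    0.0649]
  [  0.1133    0.1289    0.1960    0.2329    1.1608]
Total output x = L · d:
  x_0 = 1.1214·51 + 0.1636·78 + 0.1801·88 + 0.1289·57 + 0.0915·43 = 97.0774
  x_1 = 0.1955·51 + 1.1366·78 + 0.0827·88 + 0.1292·57 + 0.0733·43 = 116.4219
  x_2 = 0.1073·51 + 0.0691·78 + 1.0885·88 + 0.1616·57 + 0.1228·43 = 121.1377
  x_3 = 0.2165·51 + 0.2218·78 + 0.1482·88 + 1.2381·57 + 0.0649·43 = 114.7477
  x_4 = 0.1133·51 + 0.1289·78 + 0.1960·88 + 0.2329·57 + 1.1608·43 = 96.2708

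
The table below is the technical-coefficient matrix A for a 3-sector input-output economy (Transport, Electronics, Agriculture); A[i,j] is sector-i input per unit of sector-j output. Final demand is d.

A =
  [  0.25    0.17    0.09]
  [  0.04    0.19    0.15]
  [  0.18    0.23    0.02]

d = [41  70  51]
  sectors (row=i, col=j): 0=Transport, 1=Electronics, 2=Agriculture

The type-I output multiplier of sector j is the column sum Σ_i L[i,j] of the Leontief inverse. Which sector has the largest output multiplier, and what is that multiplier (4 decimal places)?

Form M = I − A:
  [  0.75   -0.17   -0.09]
  [ -0.04    0.81   -0.15]
  [ -0.18   -0.23    0.98]
Leontief inverse L = M⁻¹:
  [  1.3951    0.3441    0.1808]
  [  0.1216    1.3207    0.2133]
  [  0.2848    0.3732    1.1037]
Total output x = L · d:
  x_0 = 1.3951·41 + 0.3441·70 + 0.1808·51 = 90.5077
  x_1 = 0.1216·41 + 1.3207·70 + 0.2133·51 = 108.3124
  x_2 = 0.2848·41 + 0.3732·70 + 1.1037·51 = 94.0849
Output multipliers (column sums of L):
  Transport: 1.8015
  Electronics: 2.0380
  Agriculture: 1.4978

Electronics (2.0380)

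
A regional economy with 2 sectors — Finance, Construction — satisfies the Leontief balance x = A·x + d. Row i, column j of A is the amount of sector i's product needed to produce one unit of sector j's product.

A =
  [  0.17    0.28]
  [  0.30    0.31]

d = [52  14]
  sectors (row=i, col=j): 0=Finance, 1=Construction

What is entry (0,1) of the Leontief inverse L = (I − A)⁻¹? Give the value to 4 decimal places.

L[0,1] = 0.5729

Form M = I − A:
  [  0.83   -0.28]
  [ -0.30    0.69]
Leontief inverse L = M⁻¹:
  [  1.4119    0.5729]
  [  0.6139    1.6984]
Total output x = L · d:
  x_0 = 1.4119·52 + 0.5729·14 = 81.4406
  x_1 = 0.6139·52 + 1.6984·14 = 55.6988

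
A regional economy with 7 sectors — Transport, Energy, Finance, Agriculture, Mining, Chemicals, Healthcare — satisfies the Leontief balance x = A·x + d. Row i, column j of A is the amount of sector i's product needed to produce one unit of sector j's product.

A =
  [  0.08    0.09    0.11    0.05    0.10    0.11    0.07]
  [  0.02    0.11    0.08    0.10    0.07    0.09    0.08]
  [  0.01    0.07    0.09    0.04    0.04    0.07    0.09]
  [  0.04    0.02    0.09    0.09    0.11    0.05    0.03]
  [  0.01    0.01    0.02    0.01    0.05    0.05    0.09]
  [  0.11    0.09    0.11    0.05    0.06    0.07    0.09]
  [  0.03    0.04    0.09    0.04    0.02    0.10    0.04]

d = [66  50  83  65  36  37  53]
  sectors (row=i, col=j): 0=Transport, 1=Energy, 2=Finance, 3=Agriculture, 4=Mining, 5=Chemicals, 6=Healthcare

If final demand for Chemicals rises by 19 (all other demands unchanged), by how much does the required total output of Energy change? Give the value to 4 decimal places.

Form M = I − A:
  [  0.92   -0.09   -0.11   -0.05   -0.10   -0.11   -0.07]
  [ -0.02    0.89   -0.08   -0.10   -0.07   -0.09   -0.08]
  [ -0.01   -0.07    0.91   -0.04   -0.04   -0.07   -0.09]
  [ -0.04   -0.02   -0.09    0.91   -0.11   -0.05   -0.03]
  [ -0.01   -0.01   -0.02   -0.01    0.95   -0.05   -0.09]
  [ -0.11   -0.09   -0.11   -0.05   -0.06    0.93   -0.09]
  [ -0.03   -0.04   -0.09   -0.04   -0.02   -0.10    0.96]
Leontief inverse L = M⁻¹:
  [  1.1275    0.1609    0.2034    0.1078    0.1671    0.1954    0.1520]
  [  0.0600    1.1708    0.1632    0.1562    0.1311    0.1642    0.1498]
  [  0.0392    0.1166    1.1530    0.0798    0.0815    0.1267    0.1427]
  [  0.0687    0.0600    0.1492    1.1269    0.1567    0.1031    0.0836]
  [  0.0280    0.0335    0.0545    0.0292    1.0714    0.0826    0.1191]
  [  0.1552    0.1597    0.2023    0.1071    0.1255    1.1548    0.1670]
  [  0.0610    0.0846    0.1497    0.0761    0.0602    0.1511    1.0894]
Total output x = L · d:
  x_0 = 1.1275·66 + 0.1609·50 + 0.2034·83 + 0.1078·65 + 0.1671·36 + 0.1954·37 + 0.1520·53 = 127.6570
  x_1 = 0.0600·66 + 1.1708·50 + 0.1632·83 + 0.1562·65 + 0.1311·36 + 0.1642·37 + 0.1498·53 = 104.9271
  x_2 = 0.0392·66 + 0.1166·50 + 1.1530·83 + 0.0798·65 + 0.0815·36 + 0.1267·37 + 0.1427·53 = 124.4887
  x_3 = 0.0687·66 + 0.0600·50 + 0.1492·83 + 1.1269·65 + 0.1567·36 + 0.1031·37 + 0.0836·53 = 107.0477
  x_4 = 0.0280·66 + 0.0335·50 + 0.0545·83 + 0.0292·65 + 1.0714·36 + 0.0826·37 + 0.1191·53 = 57.8849
  x_5 = 0.1552·66 + 0.1597·50 + 0.2023·83 + 0.1071·65 + 0.1255·36 + 1.1548·37 + 0.1670·53 = 98.0709
  x_6 = 0.0610·66 + 0.0846·50 + 0.1497·83 + 0.0761·65 + 0.0602·36 + 0.1511·37 + 1.0894·53 = 91.1224
Δx_1 = L[1,5] · Δd_5 = 0.1642 · 19 = 3.1204

3.1204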